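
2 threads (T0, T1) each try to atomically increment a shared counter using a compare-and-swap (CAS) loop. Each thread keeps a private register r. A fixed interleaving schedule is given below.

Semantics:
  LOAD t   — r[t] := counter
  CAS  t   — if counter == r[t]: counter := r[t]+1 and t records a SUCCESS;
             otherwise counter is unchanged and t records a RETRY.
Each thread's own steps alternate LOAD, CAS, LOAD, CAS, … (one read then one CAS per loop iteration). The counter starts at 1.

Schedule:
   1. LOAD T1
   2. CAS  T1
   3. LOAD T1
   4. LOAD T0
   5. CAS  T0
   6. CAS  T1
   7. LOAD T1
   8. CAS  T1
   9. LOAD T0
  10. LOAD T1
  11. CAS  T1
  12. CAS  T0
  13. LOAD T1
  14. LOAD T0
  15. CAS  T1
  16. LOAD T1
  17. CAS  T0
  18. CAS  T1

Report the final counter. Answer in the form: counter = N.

counter = 7

step 1: T1 LOAD ⇒ load; ctr=1 reg=1
step 2: T1 CAS ⇒ ok; ctr=2 reg=1
step 3: T1 LOAD ⇒ load; ctr=2 reg=2
step 4: T0 LOAD ⇒ load; ctr=2 reg=2
step 5: T0 CAS ⇒ ok; ctr=3 reg=2
step 6: T1 CAS ⇒ retry; ctr=3 reg=2
step 7: T1 LOAD ⇒ load; ctr=3 reg=3
step 8: T1 CAS ⇒ ok; ctr=4 reg=3
step 9: T0 LOAD ⇒ load; ctr=4 reg=4
step 10: T1 LOAD ⇒ load; ctr=4 reg=4
step 11: T1 CAS ⇒ ok; ctr=5 reg=4
step 12: T0 CAS ⇒ retry; ctr=5 reg=4
step 13: T1 LOAD ⇒ load; ctr=5 reg=5
step 14: T0 LOAD ⇒ load; ctr=5 reg=5
step 15: T1 CAS ⇒ ok; ctr=6 reg=5
step 16: T1 LOAD ⇒ load; ctr=6 reg=6
step 17: T0 CAS ⇒ retry; ctr=6 reg=5
step 18: T1 CAS ⇒ ok; ctr=7 reg=6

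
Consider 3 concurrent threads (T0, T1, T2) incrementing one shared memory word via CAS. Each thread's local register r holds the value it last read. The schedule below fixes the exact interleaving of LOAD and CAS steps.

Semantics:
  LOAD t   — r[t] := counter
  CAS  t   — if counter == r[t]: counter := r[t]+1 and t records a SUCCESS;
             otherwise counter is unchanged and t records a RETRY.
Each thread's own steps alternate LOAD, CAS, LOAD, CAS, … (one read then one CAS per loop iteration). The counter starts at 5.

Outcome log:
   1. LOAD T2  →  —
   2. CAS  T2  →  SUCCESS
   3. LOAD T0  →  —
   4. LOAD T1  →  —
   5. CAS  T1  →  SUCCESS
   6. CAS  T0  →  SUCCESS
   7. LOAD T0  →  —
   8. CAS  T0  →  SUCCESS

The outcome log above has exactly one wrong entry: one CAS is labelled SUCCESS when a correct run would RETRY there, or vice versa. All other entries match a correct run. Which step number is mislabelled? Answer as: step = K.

Correct run:
T2 LOAD — after: cnt=5, r=5 — load
T2 CAS — after: cnt=6, r=5 — ok
T0 LOAD — after: cnt=6, r=6 — load
T1 LOAD — after: cnt=6, r=6 — load
T1 CAS — after: cnt=7, r=6 — ok
T0 CAS — after: cnt=7, r=6 — retry
T0 LOAD — after: cnt=7, r=7 — load
T0 CAS — after: cnt=8, r=7 — ok
Flip is step 6.

step = 6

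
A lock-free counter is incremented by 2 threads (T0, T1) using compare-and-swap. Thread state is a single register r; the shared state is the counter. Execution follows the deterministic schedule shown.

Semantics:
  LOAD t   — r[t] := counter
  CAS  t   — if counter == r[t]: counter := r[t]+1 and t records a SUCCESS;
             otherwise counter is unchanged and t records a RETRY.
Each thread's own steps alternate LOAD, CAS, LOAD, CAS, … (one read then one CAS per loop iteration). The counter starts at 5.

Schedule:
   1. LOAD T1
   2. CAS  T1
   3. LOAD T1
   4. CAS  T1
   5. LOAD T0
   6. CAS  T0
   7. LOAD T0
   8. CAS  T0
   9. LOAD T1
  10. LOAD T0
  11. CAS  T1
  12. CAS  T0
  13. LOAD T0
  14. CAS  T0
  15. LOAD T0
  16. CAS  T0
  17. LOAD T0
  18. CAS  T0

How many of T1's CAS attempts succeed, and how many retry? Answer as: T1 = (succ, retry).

#1 T1 reads 5
#2 T1 CAS(5→6) writes; counter now 6
#3 T1 reads 6
#4 T1 CAS(6→7) writes; counter now 7
#5 T0 reads 7
#6 T0 CAS(7→8) writes; counter now 8
#7 T0 reads 8
#8 T0 CAS(8→9) writes; counter now 9
#9 T1 reads 9
#10 T0 reads 9
#11 T1 CAS(9→10) writes; counter now 10
#12 T0 CAS(9→10) fails; counter now 10
#13 T0 reads 10
#14 T0 CAS(10→11) writes; counter now 11
#15 T0 reads 11
#16 T0 CAS(11→12) writes; counter now 12
#17 T0 reads 12
#18 T0 CAS(12→13) writes; counter now 13

T1 = (3, 0)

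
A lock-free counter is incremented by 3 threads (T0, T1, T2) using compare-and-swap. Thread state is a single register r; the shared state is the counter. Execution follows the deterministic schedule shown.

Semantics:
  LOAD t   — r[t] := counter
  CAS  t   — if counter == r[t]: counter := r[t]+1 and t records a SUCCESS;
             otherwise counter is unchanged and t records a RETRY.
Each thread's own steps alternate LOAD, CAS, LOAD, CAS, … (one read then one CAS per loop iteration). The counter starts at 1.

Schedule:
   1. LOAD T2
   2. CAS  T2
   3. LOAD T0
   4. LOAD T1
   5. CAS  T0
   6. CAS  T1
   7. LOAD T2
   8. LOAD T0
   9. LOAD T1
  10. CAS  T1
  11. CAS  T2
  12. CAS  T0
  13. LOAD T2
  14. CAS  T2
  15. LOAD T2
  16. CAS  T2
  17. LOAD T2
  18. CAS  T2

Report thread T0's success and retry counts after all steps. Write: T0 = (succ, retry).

T0 = (1, 1)

#1 T2 reads 1
#2 T2 CAS(1→2) writes; counter now 2
#3 T0 reads 2
#4 T1 reads 2
#5 T0 CAS(2→3) writes; counter now 3
#6 T1 CAS(2→3) fails; counter now 3
#7 T2 reads 3
#8 T0 reads 3
#9 T1 reads 3
#10 T1 CAS(3→4) writes; counter now 4
#11 T2 CAS(3→4) fails; counter now 4
#12 T0 CAS(3→4) fails; counter now 4
#13 T2 reads 4
#14 T2 CAS(4→5) writes; counter now 5
#15 T2 reads 5
#16 T2 CAS(5→6) writes; counter now 6
#17 T2 reads 6
#18 T2 CAS(6→7) writes; counter now 7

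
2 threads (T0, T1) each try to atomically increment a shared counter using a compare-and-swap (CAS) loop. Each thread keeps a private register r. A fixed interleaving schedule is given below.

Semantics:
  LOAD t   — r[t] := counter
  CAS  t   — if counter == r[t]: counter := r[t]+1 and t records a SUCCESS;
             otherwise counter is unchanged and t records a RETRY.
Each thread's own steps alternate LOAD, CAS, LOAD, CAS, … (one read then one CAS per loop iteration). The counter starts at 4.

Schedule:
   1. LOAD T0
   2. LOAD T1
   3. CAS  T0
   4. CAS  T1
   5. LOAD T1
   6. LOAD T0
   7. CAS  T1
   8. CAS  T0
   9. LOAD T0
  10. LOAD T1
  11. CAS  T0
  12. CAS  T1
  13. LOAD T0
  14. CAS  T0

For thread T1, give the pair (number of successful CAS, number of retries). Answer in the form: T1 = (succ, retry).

T1 = (1, 2)

[1] T0.load  rd  (counter 4, T0.r 4)
[2] T1.load  rd  (counter 4, T1.r 4)
[3] T0.cas  hit  (counter 5, T0.r 4)
[4] T1.cas  miss  (counter 5, T1.r 4)
[5] T1.load  rd  (counter 5, T1.r 5)
[6] T0.load  rd  (counter 5, T0.r 5)
[7] T1.cas  hit  (counter 6, T1.r 5)
[8] T0.cas  miss  (counter 6, T0.r 5)
[9] T0.load  rd  (counter 6, T0.r 6)
[10] T1.load  rd  (counter 6, T1.r 6)
[11] T0.cas  hit  (counter 7, T0.r 6)
[12] T1.cas  miss  (counter 7, T1.r 6)
[13] T0.load  rd  (counter 7, T0.r 7)
[14] T0.cas  hit  (counter 8, T0.r 7)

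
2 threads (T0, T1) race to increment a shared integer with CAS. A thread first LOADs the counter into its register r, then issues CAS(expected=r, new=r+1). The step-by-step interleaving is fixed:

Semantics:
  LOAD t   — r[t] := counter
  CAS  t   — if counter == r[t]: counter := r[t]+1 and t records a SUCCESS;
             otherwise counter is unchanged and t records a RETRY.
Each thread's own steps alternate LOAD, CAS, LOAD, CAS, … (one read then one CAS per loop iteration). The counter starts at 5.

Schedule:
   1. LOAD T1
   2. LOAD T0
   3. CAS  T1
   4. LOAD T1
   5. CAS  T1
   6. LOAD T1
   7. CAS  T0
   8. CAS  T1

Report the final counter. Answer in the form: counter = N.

1. LOAD T1 → mem=5 r[T1]=5 [LOAD]
2. LOAD T0 → mem=5 r[T0]=5 [LOAD]
3. CAS T1 → mem=6 r[T1]=5 [OK]
4. LOAD T1 → mem=6 r[T1]=6 [LOAD]
5. CAS T1 → mem=7 r[T1]=6 [OK]
6. LOAD T1 → mem=7 r[T1]=7 [LOAD]
7. CAS T0 → mem=7 r[T0]=5 [RETRY]
8. CAS T1 → mem=8 r[T1]=7 [OK]

counter = 8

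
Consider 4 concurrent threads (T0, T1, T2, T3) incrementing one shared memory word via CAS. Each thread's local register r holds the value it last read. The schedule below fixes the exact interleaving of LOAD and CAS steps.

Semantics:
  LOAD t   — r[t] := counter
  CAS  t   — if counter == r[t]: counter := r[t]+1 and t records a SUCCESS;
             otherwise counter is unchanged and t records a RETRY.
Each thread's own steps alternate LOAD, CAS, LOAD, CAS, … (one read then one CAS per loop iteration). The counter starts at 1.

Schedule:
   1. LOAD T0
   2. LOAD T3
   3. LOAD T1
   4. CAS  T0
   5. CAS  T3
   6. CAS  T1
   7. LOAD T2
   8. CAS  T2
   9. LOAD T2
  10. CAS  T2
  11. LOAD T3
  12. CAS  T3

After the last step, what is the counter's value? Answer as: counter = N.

counter = 5

[1] T0.load  rd  (counter 1, T0.r 1)
[2] T3.load  rd  (counter 1, T3.r 1)
[3] T1.load  rd  (counter 1, T1.r 1)
[4] T0.cas  hit  (counter 2, T0.r 1)
[5] T3.cas  miss  (counter 2, T3.r 1)
[6] T1.cas  miss  (counter 2, T1.r 1)
[7] T2.load  rd  (counter 2, T2.r 2)
[8] T2.cas  hit  (counter 3, T2.r 2)
[9] T2.load  rd  (counter 3, T2.r 3)
[10] T2.cas  hit  (counter 4, T2.r 3)
[11] T3.load  rd  (counter 4, T3.r 4)
[12] T3.cas  hit  (counter 5, T3.r 4)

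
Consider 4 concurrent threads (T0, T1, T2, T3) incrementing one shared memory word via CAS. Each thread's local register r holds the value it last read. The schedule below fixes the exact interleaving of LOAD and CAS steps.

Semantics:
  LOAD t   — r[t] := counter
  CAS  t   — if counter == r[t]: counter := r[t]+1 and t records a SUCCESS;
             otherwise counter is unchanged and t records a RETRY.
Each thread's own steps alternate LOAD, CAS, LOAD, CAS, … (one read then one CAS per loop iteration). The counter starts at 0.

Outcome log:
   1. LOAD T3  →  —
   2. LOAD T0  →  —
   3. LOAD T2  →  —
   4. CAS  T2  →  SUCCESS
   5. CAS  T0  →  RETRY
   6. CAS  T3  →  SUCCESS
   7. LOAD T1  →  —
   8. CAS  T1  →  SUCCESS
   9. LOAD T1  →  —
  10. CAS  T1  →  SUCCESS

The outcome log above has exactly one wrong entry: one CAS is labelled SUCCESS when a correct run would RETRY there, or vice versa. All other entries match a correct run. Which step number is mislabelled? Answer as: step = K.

step = 6

Re-executing:
1. LOAD T3 → mem=0 r[T3]=0 [LOAD]
2. LOAD T0 → mem=0 r[T0]=0 [LOAD]
3. LOAD T2 → mem=0 r[T2]=0 [LOAD]
4. CAS T2 → mem=1 r[T2]=0 [OK]
5. CAS T0 → mem=1 r[T0]=0 [RETRY]
6. CAS T3 → mem=1 r[T3]=0 [RETRY]
7. LOAD T1 → mem=1 r[T1]=1 [LOAD]
8. CAS T1 → mem=2 r[T1]=1 [OK]
9. LOAD T1 → mem=2 r[T1]=2 [LOAD]
10. CAS T1 → mem=3 r[T1]=2 [OK]
Log disagrees first at step 6.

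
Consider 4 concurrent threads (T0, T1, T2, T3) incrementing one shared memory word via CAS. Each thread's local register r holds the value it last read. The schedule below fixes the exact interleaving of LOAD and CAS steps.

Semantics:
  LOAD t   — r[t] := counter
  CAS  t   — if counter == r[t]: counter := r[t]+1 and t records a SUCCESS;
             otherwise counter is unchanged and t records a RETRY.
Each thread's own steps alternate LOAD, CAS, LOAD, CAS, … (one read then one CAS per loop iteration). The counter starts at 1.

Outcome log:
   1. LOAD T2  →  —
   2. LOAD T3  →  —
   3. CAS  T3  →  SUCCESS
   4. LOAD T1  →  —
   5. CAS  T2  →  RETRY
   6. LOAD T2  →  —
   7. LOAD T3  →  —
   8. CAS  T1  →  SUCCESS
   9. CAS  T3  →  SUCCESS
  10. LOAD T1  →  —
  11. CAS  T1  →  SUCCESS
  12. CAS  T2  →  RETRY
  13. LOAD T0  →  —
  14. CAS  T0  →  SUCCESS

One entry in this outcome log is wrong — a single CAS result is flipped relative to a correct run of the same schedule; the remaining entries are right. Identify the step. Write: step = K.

step = 9

Re-executing:
#1 T2 reads 1
#2 T3 reads 1
#3 T3 CAS(1→2) writes; counter now 2
#4 T1 reads 2
#5 T2 CAS(1→2) fails; counter now 2
#6 T2 reads 2
#7 T3 reads 2
#8 T1 CAS(2→3) writes; counter now 3
#9 T3 CAS(2→3) fails; counter now 3
#10 T1 reads 3
#11 T1 CAS(3→4) writes; counter now 4
#12 T2 CAS(2→3) fails; counter now 4
#13 T0 reads 4
#14 T0 CAS(4→5) writes; counter now 5
Mismatch at 9.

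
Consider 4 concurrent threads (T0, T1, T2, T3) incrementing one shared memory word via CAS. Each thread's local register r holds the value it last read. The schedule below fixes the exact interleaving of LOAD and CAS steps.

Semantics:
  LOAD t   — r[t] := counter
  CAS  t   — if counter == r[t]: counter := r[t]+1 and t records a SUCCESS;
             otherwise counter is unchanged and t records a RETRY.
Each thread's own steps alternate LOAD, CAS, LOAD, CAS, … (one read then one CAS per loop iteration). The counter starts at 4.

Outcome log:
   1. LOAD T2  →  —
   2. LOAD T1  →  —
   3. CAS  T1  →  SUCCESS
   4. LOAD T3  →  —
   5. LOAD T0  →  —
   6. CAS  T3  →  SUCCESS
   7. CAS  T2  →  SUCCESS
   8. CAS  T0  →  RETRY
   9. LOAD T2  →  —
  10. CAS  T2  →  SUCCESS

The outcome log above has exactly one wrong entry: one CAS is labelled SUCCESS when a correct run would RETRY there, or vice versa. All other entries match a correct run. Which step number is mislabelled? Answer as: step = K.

Correct run:
1. LOAD T2 → mem=4 r[T2]=4 [LOAD]
2. LOAD T1 → mem=4 r[T1]=4 [LOAD]
3. CAS T1 → mem=5 r[T1]=4 [OK]
4. LOAD T3 → mem=5 r[T3]=5 [LOAD]
5. LOAD T0 → mem=5 r[T0]=5 [LOAD]
6. CAS T3 → mem=6 r[T3]=5 [OK]
7. CAS T2 → mem=6 r[T2]=4 [RETRY]
8. CAS T0 → mem=6 r[T0]=5 [RETRY]
9. LOAD T2 → mem=6 r[T2]=6 [LOAD]
10. CAS T2 → mem=7 r[T2]=6 [OK]
Log disagrees first at step 7.

step = 7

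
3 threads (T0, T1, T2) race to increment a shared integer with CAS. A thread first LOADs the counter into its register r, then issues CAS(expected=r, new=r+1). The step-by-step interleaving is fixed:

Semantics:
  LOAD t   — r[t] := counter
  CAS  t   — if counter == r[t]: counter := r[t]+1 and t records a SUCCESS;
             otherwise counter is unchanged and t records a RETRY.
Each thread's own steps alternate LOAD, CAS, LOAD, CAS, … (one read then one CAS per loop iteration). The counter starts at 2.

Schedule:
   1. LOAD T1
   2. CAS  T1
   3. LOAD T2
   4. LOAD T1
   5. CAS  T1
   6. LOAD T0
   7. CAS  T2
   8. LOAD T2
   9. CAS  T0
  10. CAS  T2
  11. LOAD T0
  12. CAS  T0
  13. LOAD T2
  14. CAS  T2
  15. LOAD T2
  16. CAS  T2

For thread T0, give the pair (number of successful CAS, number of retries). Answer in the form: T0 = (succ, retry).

step 1: T1 LOAD ⇒ load; ctr=2 reg=2
step 2: T1 CAS ⇒ ok; ctr=3 reg=2
step 3: T2 LOAD ⇒ load; ctr=3 reg=3
step 4: T1 LOAD ⇒ load; ctr=3 reg=3
step 5: T1 CAS ⇒ ok; ctr=4 reg=3
step 6: T0 LOAD ⇒ load; ctr=4 reg=4
step 7: T2 CAS ⇒ retry; ctr=4 reg=3
step 8: T2 LOAD ⇒ load; ctr=4 reg=4
step 9: T0 CAS ⇒ ok; ctr=5 reg=4
step 10: T2 CAS ⇒ retry; ctr=5 reg=4
step 11: T0 LOAD ⇒ load; ctr=5 reg=5
step 12: T0 CAS ⇒ ok; ctr=6 reg=5
step 13: T2 LOAD ⇒ load; ctr=6 reg=6
step 14: T2 CAS ⇒ ok; ctr=7 reg=6
step 15: T2 LOAD ⇒ load; ctr=7 reg=7
step 16: T2 CAS ⇒ ok; ctr=8 reg=7

T0 = (2, 0)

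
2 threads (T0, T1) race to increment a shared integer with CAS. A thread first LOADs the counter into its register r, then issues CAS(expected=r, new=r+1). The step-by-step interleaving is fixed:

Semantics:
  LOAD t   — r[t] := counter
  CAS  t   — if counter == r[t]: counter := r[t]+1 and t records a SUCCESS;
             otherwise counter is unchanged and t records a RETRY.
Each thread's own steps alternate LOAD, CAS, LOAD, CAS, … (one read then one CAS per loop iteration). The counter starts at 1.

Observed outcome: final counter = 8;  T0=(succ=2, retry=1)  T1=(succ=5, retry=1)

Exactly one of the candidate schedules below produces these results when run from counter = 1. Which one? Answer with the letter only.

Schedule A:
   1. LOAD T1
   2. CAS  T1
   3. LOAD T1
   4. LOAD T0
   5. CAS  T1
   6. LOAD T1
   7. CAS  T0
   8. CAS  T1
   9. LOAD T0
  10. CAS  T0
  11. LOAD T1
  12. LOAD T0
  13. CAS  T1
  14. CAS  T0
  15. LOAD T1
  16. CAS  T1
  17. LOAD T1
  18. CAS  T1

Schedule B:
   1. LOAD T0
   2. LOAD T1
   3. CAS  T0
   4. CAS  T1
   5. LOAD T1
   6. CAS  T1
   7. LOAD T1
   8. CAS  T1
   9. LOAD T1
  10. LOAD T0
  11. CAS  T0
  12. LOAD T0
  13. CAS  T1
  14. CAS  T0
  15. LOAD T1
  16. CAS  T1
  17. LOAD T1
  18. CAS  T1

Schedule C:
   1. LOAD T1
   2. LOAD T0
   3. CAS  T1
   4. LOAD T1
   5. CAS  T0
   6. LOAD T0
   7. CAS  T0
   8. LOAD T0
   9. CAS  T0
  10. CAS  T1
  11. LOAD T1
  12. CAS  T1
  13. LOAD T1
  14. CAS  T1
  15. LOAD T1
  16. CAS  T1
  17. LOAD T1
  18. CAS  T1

C

Tracing schedule C:
1. LOAD T1 → mem=1 r[T1]=1 [LOAD]
2. LOAD T0 → mem=1 r[T0]=1 [LOAD]
3. CAS T1 → mem=2 r[T1]=1 [OK]
4. LOAD T1 → mem=2 r[T1]=2 [LOAD]
5. CAS T0 → mem=2 r[T0]=1 [RETRY]
6. LOAD T0 → mem=2 r[T0]=2 [LOAD]
7. CAS T0 → mem=3 r[T0]=2 [OK]
8. LOAD T0 → mem=3 r[T0]=3 [LOAD]
9. CAS T0 → mem=4 r[T0]=3 [OK]
10. CAS T1 → mem=4 r[T1]=2 [RETRY]
11. LOAD T1 → mem=4 r[T1]=4 [LOAD]
12. CAS T1 → mem=5 r[T1]=4 [OK]
13. LOAD T1 → mem=5 r[T1]=5 [LOAD]
14. CAS T1 → mem=6 r[T1]=5 [OK]
15. LOAD T1 → mem=6 r[T1]=6 [LOAD]
16. CAS T1 → mem=7 r[T1]=6 [OK]
17. LOAD T1 → mem=7 r[T1]=7 [LOAD]
18. CAS T1 → mem=8 r[T1]=7 [OK]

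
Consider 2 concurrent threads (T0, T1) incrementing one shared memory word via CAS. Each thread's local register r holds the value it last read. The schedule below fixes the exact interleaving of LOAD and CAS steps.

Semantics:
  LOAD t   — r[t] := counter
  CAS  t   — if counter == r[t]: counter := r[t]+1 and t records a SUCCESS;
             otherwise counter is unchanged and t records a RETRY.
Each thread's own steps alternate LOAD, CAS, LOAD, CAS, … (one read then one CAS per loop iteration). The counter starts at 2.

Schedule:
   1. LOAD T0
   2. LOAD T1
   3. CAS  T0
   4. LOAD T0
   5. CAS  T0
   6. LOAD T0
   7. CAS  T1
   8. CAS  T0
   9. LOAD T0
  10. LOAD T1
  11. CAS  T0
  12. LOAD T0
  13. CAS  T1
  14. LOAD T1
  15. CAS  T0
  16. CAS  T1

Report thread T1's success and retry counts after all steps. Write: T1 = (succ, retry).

[1] T0.load  rd  (counter 2, T0.r 2)
[2] T1.load  rd  (counter 2, T1.r 2)
[3] T0.cas  hit  (counter 3, T0.r 2)
[4] T0.load  rd  (counter 3, T0.r 3)
[5] T0.cas  hit  (counter 4, T0.r 3)
[6] T0.load  rd  (counter 4, T0.r 4)
[7] T1.cas  miss  (counter 4, T1.r 2)
[8] T0.cas  hit  (counter 5, T0.r 4)
[9] T0.load  rd  (counter 5, T0.r 5)
[10] T1.load  rd  (counter 5, T1.r 5)
[11] T0.cas  hit  (counter 6, T0.r 5)
[12] T0.load  rd  (counter 6, T0.r 6)
[13] T1.cas  miss  (counter 6, T1.r 5)
[14] T1.load  rd  (counter 6, T1.r 6)
[15] T0.cas  hit  (counter 7, T0.r 6)
[16] T1.cas  miss  (counter 7, T1.r 6)

T1 = (0, 3)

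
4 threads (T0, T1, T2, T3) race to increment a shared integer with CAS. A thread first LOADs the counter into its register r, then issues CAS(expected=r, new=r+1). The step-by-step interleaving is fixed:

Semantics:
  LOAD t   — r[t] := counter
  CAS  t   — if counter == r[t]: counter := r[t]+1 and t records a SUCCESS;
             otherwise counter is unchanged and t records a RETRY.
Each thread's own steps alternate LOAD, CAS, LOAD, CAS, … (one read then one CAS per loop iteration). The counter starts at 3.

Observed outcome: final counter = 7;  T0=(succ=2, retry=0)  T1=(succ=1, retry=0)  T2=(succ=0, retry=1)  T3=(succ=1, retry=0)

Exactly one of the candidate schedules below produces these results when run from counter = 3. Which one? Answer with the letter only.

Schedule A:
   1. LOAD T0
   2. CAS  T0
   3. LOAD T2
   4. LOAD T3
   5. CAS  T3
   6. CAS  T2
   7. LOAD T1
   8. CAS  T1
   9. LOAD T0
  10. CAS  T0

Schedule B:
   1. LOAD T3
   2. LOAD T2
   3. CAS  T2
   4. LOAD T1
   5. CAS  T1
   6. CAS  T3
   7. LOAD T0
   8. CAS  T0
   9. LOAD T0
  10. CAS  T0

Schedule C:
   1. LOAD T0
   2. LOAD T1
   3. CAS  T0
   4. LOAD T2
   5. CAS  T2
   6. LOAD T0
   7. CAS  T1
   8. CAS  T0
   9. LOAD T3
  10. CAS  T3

A

Tracing schedule A:
1. LOAD T0 → mem=3 r[T0]=3 [LOAD]
2. CAS T0 → mem=4 r[T0]=3 [OK]
3. LOAD T2 → mem=4 r[T2]=4 [LOAD]
4. LOAD T3 → mem=4 r[T3]=4 [LOAD]
5. CAS T3 → mem=5 r[T3]=4 [OK]
6. CAS T2 → mem=5 r[T2]=4 [RETRY]
7. LOAD T1 → mem=5 r[T1]=5 [LOAD]
8. CAS T1 → mem=6 r[T1]=5 [OK]
9. LOAD T0 → mem=6 r[T0]=6 [LOAD]
10. CAS T0 → mem=7 r[T0]=6 [OK]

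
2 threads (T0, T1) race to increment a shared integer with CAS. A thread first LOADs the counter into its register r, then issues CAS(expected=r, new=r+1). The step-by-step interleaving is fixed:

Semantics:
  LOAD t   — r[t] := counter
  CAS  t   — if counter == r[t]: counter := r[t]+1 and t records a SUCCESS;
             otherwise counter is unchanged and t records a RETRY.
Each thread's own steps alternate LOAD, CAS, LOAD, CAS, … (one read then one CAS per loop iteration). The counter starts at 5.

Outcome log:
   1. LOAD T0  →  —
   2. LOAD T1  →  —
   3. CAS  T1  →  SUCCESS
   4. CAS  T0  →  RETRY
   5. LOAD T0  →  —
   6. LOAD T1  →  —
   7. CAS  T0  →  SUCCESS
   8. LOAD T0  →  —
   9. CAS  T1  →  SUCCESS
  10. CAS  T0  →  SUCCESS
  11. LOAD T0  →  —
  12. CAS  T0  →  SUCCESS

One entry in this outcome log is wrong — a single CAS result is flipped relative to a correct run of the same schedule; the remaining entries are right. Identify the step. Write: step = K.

Re-executing:
#1 T0 reads 5
#2 T1 reads 5
#3 T1 CAS(5→6) writes; counter now 6
#4 T0 CAS(5→6) fails; counter now 6
#5 T0 reads 6
#6 T1 reads 6
#7 T0 CAS(6→7) writes; counter now 7
#8 T0 reads 7
#9 T1 CAS(6→7) fails; counter now 7
#10 T0 CAS(7→8) writes; counter now 8
#11 T0 reads 8
#12 T0 CAS(8→9) writes; counter now 9
Mismatch at 9.

step = 9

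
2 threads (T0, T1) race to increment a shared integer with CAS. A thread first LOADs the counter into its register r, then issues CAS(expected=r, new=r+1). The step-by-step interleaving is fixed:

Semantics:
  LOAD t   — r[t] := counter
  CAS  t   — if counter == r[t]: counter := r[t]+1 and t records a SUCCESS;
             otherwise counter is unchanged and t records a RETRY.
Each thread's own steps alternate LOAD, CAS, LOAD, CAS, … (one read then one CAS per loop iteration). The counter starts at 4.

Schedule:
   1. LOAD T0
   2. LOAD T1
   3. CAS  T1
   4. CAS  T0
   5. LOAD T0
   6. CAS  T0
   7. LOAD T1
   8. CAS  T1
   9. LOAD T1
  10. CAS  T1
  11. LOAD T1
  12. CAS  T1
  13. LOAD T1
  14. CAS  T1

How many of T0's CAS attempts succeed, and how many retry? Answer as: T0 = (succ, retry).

T0 = (1, 1)

#1 T0 reads 4
#2 T1 reads 4
#3 T1 CAS(4→5) writes; counter now 5
#4 T0 CAS(4→5) fails; counter now 5
#5 T0 reads 5
#6 T0 CAS(5→6) writes; counter now 6
#7 T1 reads 6
#8 T1 CAS(6→7) writes; counter now 7
#9 T1 reads 7
#10 T1 CAS(7→8) writes; counter now 8
#11 T1 reads 8
#12 T1 CAS(8→9) writes; counter now 9
#13 T1 reads 9
#14 T1 CAS(9→10) writes; counter now 10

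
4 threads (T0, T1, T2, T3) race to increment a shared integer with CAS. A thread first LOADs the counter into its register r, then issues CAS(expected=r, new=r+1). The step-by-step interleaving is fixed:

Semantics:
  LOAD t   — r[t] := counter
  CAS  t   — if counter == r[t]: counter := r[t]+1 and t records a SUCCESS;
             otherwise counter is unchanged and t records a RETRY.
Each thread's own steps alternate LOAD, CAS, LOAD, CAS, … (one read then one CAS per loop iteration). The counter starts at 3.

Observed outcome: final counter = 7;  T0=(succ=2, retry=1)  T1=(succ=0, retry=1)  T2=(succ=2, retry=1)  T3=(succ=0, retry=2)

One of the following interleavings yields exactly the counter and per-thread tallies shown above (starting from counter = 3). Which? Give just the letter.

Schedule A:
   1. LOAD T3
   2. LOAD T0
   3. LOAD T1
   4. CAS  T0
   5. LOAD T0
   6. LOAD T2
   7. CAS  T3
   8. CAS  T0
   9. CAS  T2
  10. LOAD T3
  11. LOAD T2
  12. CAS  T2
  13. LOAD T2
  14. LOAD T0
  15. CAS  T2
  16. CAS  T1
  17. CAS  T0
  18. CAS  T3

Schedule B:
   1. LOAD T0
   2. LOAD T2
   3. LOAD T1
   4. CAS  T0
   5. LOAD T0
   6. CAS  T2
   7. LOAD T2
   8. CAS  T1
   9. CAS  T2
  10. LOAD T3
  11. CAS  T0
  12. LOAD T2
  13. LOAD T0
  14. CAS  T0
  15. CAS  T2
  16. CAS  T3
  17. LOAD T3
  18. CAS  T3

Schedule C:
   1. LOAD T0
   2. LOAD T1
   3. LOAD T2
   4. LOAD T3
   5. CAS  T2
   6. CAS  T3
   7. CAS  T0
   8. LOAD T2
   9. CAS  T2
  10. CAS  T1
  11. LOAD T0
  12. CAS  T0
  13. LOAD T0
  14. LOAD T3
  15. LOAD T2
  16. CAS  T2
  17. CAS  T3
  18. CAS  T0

Simulating candidate A:
[1] T3.load  rd  (counter 3, T3.r 3)
[2] T0.load  rd  (counter 3, T0.r 3)
[3] T1.load  rd  (counter 3, T1.r 3)
[4] T0.cas  hit  (counter 4, T0.r 3)
[5] T0.load  rd  (counter 4, T0.r 4)
[6] T2.load  rd  (counter 4, T2.r 4)
[7] T3.cas  miss  (counter 4, T3.r 3)
[8] T0.cas  hit  (counter 5, T0.r 4)
[9] T2.cas  miss  (counter 5, T2.r 4)
[10] T3.load  rd  (counter 5, T3.r 5)
[11] T2.load  rd  (counter 5, T2.r 5)
[12] T2.cas  hit  (counter 6, T2.r 5)
[13] T2.load  rd  (counter 6, T2.r 6)
[14] T0.load  rd  (counter 6, T0.r 6)
[15] T2.cas  hit  (counter 7, T2.r 6)
[16] T1.cas  miss  (counter 7, T1.r 3)
[17] T0.cas  miss  (counter 7, T0.r 6)
[18] T3.cas  miss  (counter 7, T3.r 5)

A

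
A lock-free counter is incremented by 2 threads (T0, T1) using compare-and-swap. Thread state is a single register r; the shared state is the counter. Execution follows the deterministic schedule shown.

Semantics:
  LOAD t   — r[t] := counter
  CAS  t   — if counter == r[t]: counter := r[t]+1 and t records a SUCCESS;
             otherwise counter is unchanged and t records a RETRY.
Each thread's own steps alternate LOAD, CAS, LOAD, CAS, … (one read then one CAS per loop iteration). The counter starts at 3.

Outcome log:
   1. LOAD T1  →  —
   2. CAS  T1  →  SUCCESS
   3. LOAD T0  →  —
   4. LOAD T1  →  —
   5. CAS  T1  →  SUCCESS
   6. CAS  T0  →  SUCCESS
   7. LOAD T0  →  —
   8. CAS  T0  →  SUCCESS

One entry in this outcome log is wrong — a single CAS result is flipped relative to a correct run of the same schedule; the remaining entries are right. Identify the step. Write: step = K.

Reference trace:
   1) LOAD T1:  M=3  r_T1=3
   2) CAS  T1:  M=4  r_T1=3 ✓
   3) LOAD T0:  M=4  r_T0=4
   4) LOAD T1:  M=4  r_T1=4
   5) CAS  T1:  M=5  r_T1=4 ✓
   6) CAS  T0:  M=5  r_T0=4 ✗
   7) LOAD T0:  M=5  r_T0=5
   8) CAS  T0:  M=6  r_T0=5 ✓
Mismatch at 6.

step = 6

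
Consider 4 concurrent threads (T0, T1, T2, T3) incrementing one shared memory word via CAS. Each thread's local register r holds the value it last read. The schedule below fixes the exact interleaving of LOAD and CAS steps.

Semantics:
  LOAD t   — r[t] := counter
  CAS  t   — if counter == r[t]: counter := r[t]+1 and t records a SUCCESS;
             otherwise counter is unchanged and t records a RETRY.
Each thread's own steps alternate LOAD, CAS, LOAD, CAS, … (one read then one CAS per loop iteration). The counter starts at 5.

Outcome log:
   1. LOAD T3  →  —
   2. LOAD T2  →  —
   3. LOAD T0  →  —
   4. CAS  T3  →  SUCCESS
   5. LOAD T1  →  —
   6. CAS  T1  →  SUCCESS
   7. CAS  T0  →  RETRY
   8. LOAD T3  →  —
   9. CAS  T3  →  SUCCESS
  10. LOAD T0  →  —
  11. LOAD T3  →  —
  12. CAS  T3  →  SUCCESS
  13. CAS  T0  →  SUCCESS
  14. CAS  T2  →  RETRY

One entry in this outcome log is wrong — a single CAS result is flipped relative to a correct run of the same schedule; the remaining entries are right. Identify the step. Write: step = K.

Re-executing:
#1 T3 reads 5
#2 T2 reads 5
#3 T0 reads 5
#4 T3 CAS(5→6) writes; counter now 6
#5 T1 reads 6
#6 T1 CAS(6→7) writes; counter now 7
#7 T0 CAS(5→6) fails; counter now 7
#8 T3 reads 7
#9 T3 CAS(7→8) writes; counter now 8
#10 T0 reads 8
#11 T3 reads 8
#12 T3 CAS(8→9) writes; counter now 9
#13 T0 CAS(8→9) fails; counter now 9
#14 T2 CAS(5→6) fails; counter now 9
Flip is step 13.

step = 13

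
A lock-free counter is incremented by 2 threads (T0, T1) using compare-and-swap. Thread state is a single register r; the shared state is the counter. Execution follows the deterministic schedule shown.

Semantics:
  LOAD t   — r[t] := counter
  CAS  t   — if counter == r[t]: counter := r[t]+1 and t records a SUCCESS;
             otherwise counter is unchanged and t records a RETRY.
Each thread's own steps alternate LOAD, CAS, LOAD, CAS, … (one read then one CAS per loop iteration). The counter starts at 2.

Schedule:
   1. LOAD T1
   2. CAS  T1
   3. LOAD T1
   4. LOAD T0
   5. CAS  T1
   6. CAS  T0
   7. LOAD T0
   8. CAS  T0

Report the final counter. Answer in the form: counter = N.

T1 LOAD — after: cnt=2, r=2 — load
T1 CAS — after: cnt=3, r=2 — ok
T1 LOAD — after: cnt=3, r=3 — load
T0 LOAD — after: cnt=3, r=3 — load
T1 CAS — after: cnt=4, r=3 — ok
T0 CAS — after: cnt=4, r=3 — retry
T0 LOAD — after: cnt=4, r=4 — load
T0 CAS — after: cnt=5, r=4 — ok

counter = 5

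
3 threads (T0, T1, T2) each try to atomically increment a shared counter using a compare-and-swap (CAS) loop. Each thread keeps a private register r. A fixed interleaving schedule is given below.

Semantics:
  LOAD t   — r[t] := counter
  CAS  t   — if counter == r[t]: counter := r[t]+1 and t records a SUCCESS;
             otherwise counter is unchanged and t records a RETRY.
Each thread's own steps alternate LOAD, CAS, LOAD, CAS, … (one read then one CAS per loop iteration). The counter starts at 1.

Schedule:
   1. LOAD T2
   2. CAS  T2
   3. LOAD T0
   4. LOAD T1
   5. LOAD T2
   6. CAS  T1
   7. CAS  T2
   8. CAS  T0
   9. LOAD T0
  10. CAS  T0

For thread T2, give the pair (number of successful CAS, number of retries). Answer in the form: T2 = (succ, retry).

1. LOAD T2 → mem=1 r[T2]=1 [LOAD]
2. CAS T2 → mem=2 r[T2]=1 [OK]
3. LOAD T0 → mem=2 r[T0]=2 [LOAD]
4. LOAD T1 → mem=2 r[T1]=2 [LOAD]
5. LOAD T2 → mem=2 r[T2]=2 [LOAD]
6. CAS T1 → mem=3 r[T1]=2 [OK]
7. CAS T2 → mem=3 r[T2]=2 [RETRY]
8. CAS T0 → mem=3 r[T0]=2 [RETRY]
9. LOAD T0 → mem=3 r[T0]=3 [LOAD]
10. CAS T0 → mem=4 r[T0]=3 [OK]

T2 = (1, 1)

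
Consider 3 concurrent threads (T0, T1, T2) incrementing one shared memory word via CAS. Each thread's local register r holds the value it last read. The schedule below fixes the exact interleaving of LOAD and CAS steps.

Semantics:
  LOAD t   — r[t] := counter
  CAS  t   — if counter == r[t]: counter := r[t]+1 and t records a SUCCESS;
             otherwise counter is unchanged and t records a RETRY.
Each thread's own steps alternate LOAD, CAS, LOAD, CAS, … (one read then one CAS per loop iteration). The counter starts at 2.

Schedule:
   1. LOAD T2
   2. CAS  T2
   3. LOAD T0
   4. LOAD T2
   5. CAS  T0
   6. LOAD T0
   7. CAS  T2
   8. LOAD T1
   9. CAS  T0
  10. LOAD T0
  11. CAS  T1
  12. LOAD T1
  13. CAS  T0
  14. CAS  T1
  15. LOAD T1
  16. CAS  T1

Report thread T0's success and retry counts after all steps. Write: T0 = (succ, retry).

   1) LOAD T2:  M=2  r_T2=2
   2) CAS  T2:  M=3  r_T2=2 ✓
   3) LOAD T0:  M=3  r_T0=3
   4) LOAD T2:  M=3  r_T2=3
   5) CAS  T0:  M=4  r_T0=3 ✓
   6) LOAD T0:  M=4  r_T0=4
   7) CAS  T2:  M=4  r_T2=3 ✗
   8) LOAD T1:  M=4  r_T1=4
   9) CAS  T0:  M=5  r_T0=4 ✓
  10) LOAD T0:  M=5  r_T0=5
  11) CAS  T1:  M=5  r_T1=4 ✗
  12) LOAD T1:  M=5  r_T1=5
  13) CAS  T0:  M=6  r_T0=5 ✓
  14) CAS  T1:  M=6  r_T1=5 ✗
  15) LOAD T1:  M=6  r_T1=6
  16) CAS  T1:  M=7  r_T1=6 ✓

T0 = (3, 0)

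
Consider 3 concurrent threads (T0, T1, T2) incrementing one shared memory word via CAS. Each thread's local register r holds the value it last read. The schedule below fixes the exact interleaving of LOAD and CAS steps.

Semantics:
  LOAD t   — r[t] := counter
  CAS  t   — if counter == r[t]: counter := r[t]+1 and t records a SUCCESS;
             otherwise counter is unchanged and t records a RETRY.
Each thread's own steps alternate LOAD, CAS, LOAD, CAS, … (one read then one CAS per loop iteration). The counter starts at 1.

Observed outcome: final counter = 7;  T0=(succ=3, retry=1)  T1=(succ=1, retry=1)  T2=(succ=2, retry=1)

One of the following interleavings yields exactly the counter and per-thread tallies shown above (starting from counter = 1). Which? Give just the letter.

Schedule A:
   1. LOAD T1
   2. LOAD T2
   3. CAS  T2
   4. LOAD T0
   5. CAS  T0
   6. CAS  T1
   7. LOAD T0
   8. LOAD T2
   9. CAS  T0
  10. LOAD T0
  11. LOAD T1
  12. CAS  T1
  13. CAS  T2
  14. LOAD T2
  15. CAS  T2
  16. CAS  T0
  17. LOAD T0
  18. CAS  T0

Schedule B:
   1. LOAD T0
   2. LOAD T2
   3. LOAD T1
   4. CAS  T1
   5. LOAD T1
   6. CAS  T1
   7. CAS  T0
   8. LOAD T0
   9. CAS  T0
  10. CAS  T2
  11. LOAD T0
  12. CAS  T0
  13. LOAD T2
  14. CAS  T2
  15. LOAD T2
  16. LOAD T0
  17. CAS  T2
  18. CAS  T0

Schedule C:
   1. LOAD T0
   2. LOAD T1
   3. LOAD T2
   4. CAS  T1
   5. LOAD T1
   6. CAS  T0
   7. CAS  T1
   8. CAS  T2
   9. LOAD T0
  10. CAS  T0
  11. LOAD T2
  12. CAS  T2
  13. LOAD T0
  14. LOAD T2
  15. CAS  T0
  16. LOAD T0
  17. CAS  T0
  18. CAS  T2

Run A:
[1] T1.load  rd  (counter 1, T1.r 1)
[2] T2.load  rd  (counter 1, T2.r 1)
[3] T2.cas  hit  (counter 2, T2.r 1)
[4] T0.load  rd  (counter 2, T0.r 2)
[5] T0.cas  hit  (counter 3, T0.r 2)
[6] T1.cas  miss  (counter 3, T1.r 1)
[7] T0.load  rd  (counter 3, T0.r 3)
[8] T2.load  rd  (counter 3, T2.r 3)
[9] T0.cas  hit  (counter 4, T0.r 3)
[10] T0.load  rd  (counter 4, T0.r 4)
[11] T1.load  rd  (counter 4, T1.r 4)
[12] T1.cas  hit  (counter 5, T1.r 4)
[13] T2.cas  miss  (counter 5, T2.r 3)
[14] T2.load  rd  (counter 5, T2.r 5)
[15] T2.cas  hit  (counter 6, T2.r 5)
[16] T0.cas  miss  (counter 6, T0.r 4)
[17] T0.load  rd  (counter 6, T0.r 6)
[18] T0.cas  hit  (counter 7, T0.r 6)

A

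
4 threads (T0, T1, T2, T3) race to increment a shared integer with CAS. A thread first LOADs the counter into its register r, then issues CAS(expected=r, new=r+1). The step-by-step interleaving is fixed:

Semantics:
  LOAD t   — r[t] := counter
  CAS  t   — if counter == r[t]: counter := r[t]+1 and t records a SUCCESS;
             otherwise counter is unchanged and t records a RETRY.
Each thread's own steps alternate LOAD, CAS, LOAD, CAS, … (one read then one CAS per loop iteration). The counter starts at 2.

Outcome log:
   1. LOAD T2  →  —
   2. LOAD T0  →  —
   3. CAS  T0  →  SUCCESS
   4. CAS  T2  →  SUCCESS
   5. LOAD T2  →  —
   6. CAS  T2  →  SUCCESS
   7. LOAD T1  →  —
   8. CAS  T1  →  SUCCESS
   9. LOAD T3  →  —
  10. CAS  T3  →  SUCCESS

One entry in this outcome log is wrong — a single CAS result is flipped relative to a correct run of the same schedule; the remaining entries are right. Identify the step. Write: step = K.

step = 4

Reference trace:
[1] T2.load  rd  (counter 2, T2.r 2)
[2] T0.load  rd  (counter 2, T0.r 2)
[3] T0.cas  hit  (counter 3, T0.r 2)
[4] T2.cas  miss  (counter 3, T2.r 2)
[5] T2.load  rd  (counter 3, T2.r 3)
[6] T2.cas  hit  (counter 4, T2.r 3)
[7] T1.load  rd  (counter 4, T1.r 4)
[8] T1.cas  hit  (counter 5, T1.r 4)
[9] T3.load  rd  (counter 5, T3.r 5)
[10] T3.cas  hit  (counter 6, T3.r 5)
Log disagrees first at step 4.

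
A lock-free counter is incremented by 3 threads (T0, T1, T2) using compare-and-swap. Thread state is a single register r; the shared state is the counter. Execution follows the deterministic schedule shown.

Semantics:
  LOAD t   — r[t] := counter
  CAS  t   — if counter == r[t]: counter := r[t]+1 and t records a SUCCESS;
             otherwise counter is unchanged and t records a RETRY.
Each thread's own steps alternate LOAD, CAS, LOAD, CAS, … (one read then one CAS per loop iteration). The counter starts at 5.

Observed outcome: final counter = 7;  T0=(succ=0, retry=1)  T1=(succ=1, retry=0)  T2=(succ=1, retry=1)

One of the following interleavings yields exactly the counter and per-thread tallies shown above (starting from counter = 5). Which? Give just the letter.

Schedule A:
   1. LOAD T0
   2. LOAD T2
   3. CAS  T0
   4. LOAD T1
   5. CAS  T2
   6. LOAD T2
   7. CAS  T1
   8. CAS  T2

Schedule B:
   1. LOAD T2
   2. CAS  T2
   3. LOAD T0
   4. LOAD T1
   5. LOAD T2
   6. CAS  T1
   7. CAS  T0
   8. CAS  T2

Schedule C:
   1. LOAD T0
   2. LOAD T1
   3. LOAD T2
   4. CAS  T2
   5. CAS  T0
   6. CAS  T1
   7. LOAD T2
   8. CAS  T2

B

Tracing schedule B:
T2 LOAD — after: cnt=5, r=5 — load
T2 CAS — after: cnt=6, r=5 — ok
T0 LOAD — after: cnt=6, r=6 — load
T1 LOAD — after: cnt=6, r=6 — load
T2 LOAD — after: cnt=6, r=6 — load
T1 CAS — after: cnt=7, r=6 — ok
T0 CAS — after: cnt=7, r=6 — retry
T2 CAS — after: cnt=7, r=6 — retry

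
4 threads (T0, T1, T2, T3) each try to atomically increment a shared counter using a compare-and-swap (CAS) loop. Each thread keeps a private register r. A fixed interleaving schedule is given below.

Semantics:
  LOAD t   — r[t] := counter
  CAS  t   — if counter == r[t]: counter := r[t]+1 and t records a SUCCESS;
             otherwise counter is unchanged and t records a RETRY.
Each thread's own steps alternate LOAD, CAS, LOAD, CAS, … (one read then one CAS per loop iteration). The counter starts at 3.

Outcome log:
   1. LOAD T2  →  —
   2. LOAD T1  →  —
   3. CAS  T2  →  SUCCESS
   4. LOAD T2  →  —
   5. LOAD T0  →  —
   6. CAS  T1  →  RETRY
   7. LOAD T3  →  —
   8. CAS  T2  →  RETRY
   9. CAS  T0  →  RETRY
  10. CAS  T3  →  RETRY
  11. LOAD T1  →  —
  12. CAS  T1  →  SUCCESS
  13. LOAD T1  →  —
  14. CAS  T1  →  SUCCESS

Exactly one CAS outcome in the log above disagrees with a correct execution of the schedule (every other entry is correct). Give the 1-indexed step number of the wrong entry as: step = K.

Reference trace:
[1] T2.load  rd  (counter 3, T2.r 3)
[2] T1.load  rd  (counter 3, T1.r 3)
[3] T2.cas  hit  (counter 4, T2.r 3)
[4] T2.load  rd  (counter 4, T2.r 4)
[5] T0.load  rd  (counter 4, T0.r 4)
[6] T1.cas  miss  (counter 4, T1.r 3)
[7] T3.load  rd  (counter 4, T3.r 4)
[8] T2.cas  hit  (counter 5, T2.r 4)
[9] T0.cas  miss  (counter 5, T0.r 4)
[10] T3.cas  miss  (counter 5, T3.r 4)
[11] T1.load  rd  (counter 5, T1.r 5)
[12] T1.cas  hit  (counter 6, T1.r 5)
[13] T1.load  rd  (counter 6, T1.r 6)
[14] T1.cas  hit  (counter 7, T1.r 6)
Mismatch at 8.

step = 8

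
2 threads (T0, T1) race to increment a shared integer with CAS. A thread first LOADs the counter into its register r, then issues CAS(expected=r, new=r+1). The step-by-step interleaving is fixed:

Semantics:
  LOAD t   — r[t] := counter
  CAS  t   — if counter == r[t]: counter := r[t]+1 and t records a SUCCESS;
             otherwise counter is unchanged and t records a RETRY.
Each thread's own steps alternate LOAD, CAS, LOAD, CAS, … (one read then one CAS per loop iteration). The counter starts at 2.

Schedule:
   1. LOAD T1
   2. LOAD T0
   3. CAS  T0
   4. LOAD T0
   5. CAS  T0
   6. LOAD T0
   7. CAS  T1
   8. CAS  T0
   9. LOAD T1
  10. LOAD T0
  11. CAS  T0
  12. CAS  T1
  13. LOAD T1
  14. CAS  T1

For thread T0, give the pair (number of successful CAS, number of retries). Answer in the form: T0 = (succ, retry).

T0 = (4, 0)

step 1: T1 LOAD ⇒ load; ctr=2 reg=2
step 2: T0 LOAD ⇒ load; ctr=2 reg=2
step 3: T0 CAS ⇒ ok; ctr=3 reg=2
step 4: T0 LOAD ⇒ load; ctr=3 reg=3
step 5: T0 CAS ⇒ ok; ctr=4 reg=3
step 6: T0 LOAD ⇒ load; ctr=4 reg=4
step 7: T1 CAS ⇒ retry; ctr=4 reg=2
step 8: T0 CAS ⇒ ok; ctr=5 reg=4
step 9: T1 LOAD ⇒ load; ctr=5 reg=5
step 10: T0 LOAD ⇒ load; ctr=5 reg=5
step 11: T0 CAS ⇒ ok; ctr=6 reg=5
step 12: T1 CAS ⇒ retry; ctr=6 reg=5
step 13: T1 LOAD ⇒ load; ctr=6 reg=6
step 14: T1 CAS ⇒ ok; ctr=7 reg=6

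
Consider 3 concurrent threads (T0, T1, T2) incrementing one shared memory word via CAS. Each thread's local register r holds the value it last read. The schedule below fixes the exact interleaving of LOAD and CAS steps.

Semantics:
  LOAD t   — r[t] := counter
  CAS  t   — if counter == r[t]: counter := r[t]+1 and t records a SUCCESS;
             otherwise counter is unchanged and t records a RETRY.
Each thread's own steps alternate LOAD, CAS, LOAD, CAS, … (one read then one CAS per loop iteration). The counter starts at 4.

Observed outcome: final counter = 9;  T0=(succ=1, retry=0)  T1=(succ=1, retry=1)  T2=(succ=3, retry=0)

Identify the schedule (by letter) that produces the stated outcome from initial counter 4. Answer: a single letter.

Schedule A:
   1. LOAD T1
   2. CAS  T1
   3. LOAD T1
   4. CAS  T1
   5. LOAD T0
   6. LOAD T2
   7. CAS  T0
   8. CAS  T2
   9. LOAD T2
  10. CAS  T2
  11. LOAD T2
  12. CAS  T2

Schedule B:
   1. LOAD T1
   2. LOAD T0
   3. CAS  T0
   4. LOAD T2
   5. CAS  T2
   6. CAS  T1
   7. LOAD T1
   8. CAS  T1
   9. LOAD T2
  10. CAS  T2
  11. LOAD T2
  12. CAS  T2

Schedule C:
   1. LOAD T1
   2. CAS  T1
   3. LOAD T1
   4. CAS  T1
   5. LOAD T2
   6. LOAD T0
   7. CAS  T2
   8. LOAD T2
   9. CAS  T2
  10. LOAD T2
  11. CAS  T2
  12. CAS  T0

Run B:
   1) LOAD T1:  M=4  r_T1=4
   2) LOAD T0:  M=4  r_T0=4
   3) CAS  T0:  M=5  r_T0=4 ✓
   4) LOAD T2:  M=5  r_T2=5
   5) CAS  T2:  M=6  r_T2=5 ✓
   6) CAS  T1:  M=6  r_T1=4 ✗
   7) LOAD T1:  M=6  r_T1=6
   8) CAS  T1:  M=7  r_T1=6 ✓
   9) LOAD T2:  M=7  r_T2=7
  10) CAS  T2:  M=8  r_T2=7 ✓
  11) LOAD T2:  M=8  r_T2=8
  12) CAS  T2:  M=9  r_T2=8 ✓

B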